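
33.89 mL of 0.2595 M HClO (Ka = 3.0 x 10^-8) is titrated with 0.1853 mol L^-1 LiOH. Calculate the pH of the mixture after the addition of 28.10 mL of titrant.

7.68

Initial n(HClO) = 0.2595 x 0.03389 = 0.008794 mol.
n(LiOH) added = 0.1853 x 0.02810 = 0.005207 mol, converting that many moles of HClO to ClO-.
Remaining n(HClO) = 0.003588 mol; n(ClO-) = 0.005207 mol.
By Henderson-Hasselbalch, pH = pKa + log([A^-]/[HA]) = 7.52 + log(0.005207/0.003588) = 7.52 + (+0.16) = 7.68.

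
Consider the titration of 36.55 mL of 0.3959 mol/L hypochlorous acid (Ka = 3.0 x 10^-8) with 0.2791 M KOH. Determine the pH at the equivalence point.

n(HClO) = 0.3959 x 0.03655 = 0.01447 mol; V(KOH) at equivalence = 0.01447/0.2791 = 0.05185 L.
At equivalence all the acid is converted to ClO-; total volume = 0.03655 + 0.05185 = 0.08840 L, so [ClO-] = 0.01447/0.08840 = 0.1637 M.
Kb = Kw/Ka = 1.0e-14 / 3.0 x 10^-8 = 3.33e-7.
[OH^-] = sqrt(Kb x [ClO-]) = sqrt(3.33e-7 x 0.1637) = 0.000234 M.
pOH = 3.63, so pH = 14.00 - 3.63 = 10.37.

10.37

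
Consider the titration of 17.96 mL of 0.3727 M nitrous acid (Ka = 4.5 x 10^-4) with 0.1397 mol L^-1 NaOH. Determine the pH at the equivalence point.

8.18

n(HNO2) = 0.3727 x 0.01796 = 0.006694 mol; V(NaOH) at equivalence = 0.006694/0.1397 = 0.04791 L.
At equivalence all the acid is converted to NO2-; total volume = 0.01796 + 0.04791 = 0.06587 L, so [NO2-] = 0.006694/0.06587 = 0.1016 M.
Kb = Kw/Ka = 1.0e-14 / 4.5 x 10^-4 = 2.22e-11.
[OH^-] = sqrt(Kb x [NO2-]) = sqrt(2.22e-11 x 0.1016) = 1.50e-6 M.
pOH = 5.82, so pH = 14.00 - 5.82 = 8.18.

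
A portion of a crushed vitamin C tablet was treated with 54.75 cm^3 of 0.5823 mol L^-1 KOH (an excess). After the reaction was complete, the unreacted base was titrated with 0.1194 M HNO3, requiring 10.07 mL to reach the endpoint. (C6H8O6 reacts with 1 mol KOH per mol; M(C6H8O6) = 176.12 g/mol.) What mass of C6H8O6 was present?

Total n(KOH) added = 0.5823 x 0.05475 = 0.03188 mol.
n(HNO3) used = 0.1194 x 0.01007 = 0.001202 mol, which equals the excess n(KOH).
So n(KOH) consumed by the sample = 0.03188 - 0.001202 = 0.03068 mol.
n(C6H8O6) = 0.03068 / 1 = 0.03068 mol.
mass = 0.03068 mol x 176.12 g/mol = 5.40 g.

5.40 g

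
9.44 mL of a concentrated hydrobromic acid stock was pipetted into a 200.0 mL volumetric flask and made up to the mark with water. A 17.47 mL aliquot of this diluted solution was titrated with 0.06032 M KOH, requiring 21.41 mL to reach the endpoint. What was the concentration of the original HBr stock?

1.57 M

n(KOH) = 0.06032 x 0.02141 = 0.001291 mol.
n(HBr) in the aliquot = 0.001291 mol.
[diluted HBr] = 0.001291 / 0.01747 = 0.07392 M.
Dilution factor = 200.0/9.440 = 21.19, so [stock] = 0.07392 x 21.19 = 1.57 M.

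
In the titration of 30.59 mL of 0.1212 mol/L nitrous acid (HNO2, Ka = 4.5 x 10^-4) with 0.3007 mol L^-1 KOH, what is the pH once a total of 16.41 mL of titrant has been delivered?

n(acid) = 0.1212 x 0.03059 = 0.003708 mol; n(KOH) added = 0.3007 x 0.01641 = 0.004934 mol.
Base is in excess by 0.004934 - 0.003708 = 0.001227 mol in a total volume of 0.04700 L.
[OH^-] = 0.001227/0.04700 = 0.02611 M, so pOH = 1.58 and pH = 14.00 - 1.58 = 12.42.

12.42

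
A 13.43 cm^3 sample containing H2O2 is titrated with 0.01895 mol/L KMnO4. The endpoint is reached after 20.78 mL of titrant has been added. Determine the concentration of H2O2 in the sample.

n(KMnO4) = 0.01895 x 0.02078 = 0.0003938 mol.
From the balanced equation, 2 mol KMnO4 reacts with 5 mol H2O2, so n(H2O2) = 0.0003938 x 5/2 = 0.0009845 mol.
[H2O2] = 0.0009845 / 0.01343 L = 0.0733 M.

0.0733 M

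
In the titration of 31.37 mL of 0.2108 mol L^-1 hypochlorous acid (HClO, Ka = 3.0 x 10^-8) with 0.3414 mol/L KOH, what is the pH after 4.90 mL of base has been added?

Initial n(HClO) = 0.2108 x 0.03137 = 0.006613 mol.
n(KOH) added = 0.3414 x 0.004900 = 0.001673 mol, converting that many moles of HClO to ClO-.
Remaining n(HClO) = 0.004940 mol; n(ClO-) = 0.001673 mol.
By Henderson-Hasselbalch, pH = pKa + log([A^-]/[HA]) = 7.52 + log(0.001673/0.004940) = 7.52 + (-0.47) = 7.05.

7.05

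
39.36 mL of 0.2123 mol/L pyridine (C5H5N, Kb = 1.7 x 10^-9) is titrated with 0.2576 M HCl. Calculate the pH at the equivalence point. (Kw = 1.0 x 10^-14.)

n(C5H5N) = 0.2123 x 0.03936 = 0.008356 mol; V(HCl) at equivalence = 0.008356/0.2576 = 0.03244 L.
At equivalence the base is fully converted to C5H5NH+; total volume = 0.07180 L, so [C5H5NH+] = 0.008356/0.07180 = 0.1164 M.
Ka(C5H5NH+) = Kw/Kb = 1.0e-14 / 1.7 x 10^-9 = 5.88e-6.
[H^+] = sqrt(Ka x [C5H5NH+]) = sqrt(5.88e-6 x 0.1164) = 0.000827 M.
pH = -log(0.000827) = 3.08.

3.08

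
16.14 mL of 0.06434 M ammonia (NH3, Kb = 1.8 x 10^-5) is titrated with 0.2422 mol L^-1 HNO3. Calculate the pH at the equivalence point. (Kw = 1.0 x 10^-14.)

5.27

n(NH3) = 0.06434 x 0.01614 = 0.001038 mol; V(HNO3) at equivalence = 0.001038/0.2422 = 0.004288 L.
At equivalence the base is fully converted to NH4+; total volume = 0.02043 L, so [NH4+] = 0.001038/0.02043 = 0.05084 M.
Ka(NH4+) = Kw/Kb = 1.0e-14 / 1.8 x 10^-5 = 5.56e-10.
[H^+] = sqrt(Ka x [NH4+]) = sqrt(5.56e-10 x 0.05084) = 5.31e-6 M.
pH = -log(5.31e-6) = 5.27.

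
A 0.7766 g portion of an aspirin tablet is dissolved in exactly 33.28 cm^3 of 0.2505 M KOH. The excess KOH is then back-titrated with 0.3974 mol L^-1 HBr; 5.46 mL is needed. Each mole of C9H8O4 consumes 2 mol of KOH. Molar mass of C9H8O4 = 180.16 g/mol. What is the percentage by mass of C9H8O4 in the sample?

Total n(KOH) added = 0.2505 x 0.03328 = 0.008337 mol.
n(HBr) used = 0.3974 x 0.005460 = 0.002170 mol, which equals the excess n(KOH).
So n(KOH) consumed by the sample = 0.008337 - 0.002170 = 0.006167 mol.
n(C9H8O4) = 0.006167 / 2 = 0.003083 mol.
mass C9H8O4 = 0.003083 x 180.16 = 0.5555 g, so %C9H8O4 = 0.5555/0.7766 x 100 = 71.5%.

71.5%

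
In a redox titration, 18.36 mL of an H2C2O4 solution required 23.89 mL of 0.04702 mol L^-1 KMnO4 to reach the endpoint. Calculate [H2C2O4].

0.153 M

n(KMnO4) = 0.04702 x 0.02389 = 0.001123 mol.
From the balanced equation, 2 mol KMnO4 reacts with 5 mol H2C2O4, so n(H2C2O4) = 0.001123 x 5/2 = 0.002808 mol.
[H2C2O4] = 0.002808 / 0.01836 L = 0.153 M.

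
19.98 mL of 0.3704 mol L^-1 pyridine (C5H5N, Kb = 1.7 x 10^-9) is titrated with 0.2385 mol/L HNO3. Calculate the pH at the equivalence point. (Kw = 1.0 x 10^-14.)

3.03

n(C5H5N) = 0.3704 x 0.01998 = 0.007401 mol; V(HNO3) at equivalence = 0.007401/0.2385 = 0.03103 L.
At equivalence the base is fully converted to C5H5NH+; total volume = 0.05101 L, so [C5H5NH+] = 0.007401/0.05101 = 0.1451 M.
Ka(C5H5NH+) = Kw/Kb = 1.0e-14 / 1.7 x 10^-9 = 5.88e-6.
[H^+] = sqrt(Ka x [C5H5NH+]) = sqrt(5.88e-6 x 0.1451) = 0.000924 M.
pH = -log(0.000924) = 3.03.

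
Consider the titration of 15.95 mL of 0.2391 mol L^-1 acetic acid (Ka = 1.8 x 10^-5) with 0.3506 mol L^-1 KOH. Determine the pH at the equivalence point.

n(CH3COOH) = 0.2391 x 0.01595 = 0.003814 mol; V(KOH) at equivalence = 0.003814/0.3506 = 0.01088 L.
At equivalence all the acid is converted to CH3COO-; total volume = 0.01595 + 0.01088 = 0.02683 L, so [CH3COO-] = 0.003814/0.02683 = 0.1422 M.
Kb = Kw/Ka = 1.0e-14 / 1.8 x 10^-5 = 5.56e-10.
[OH^-] = sqrt(Kb x [CH3COO-]) = sqrt(5.56e-10 x 0.1422) = 8.89e-6 M.
pOH = 5.05, so pH = 14.00 - 5.05 = 8.95.

8.95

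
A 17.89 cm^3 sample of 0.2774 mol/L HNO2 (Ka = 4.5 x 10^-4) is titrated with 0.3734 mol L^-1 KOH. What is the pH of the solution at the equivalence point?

8.27

n(HNO2) = 0.2774 x 0.01789 = 0.004963 mol; V(KOH) at equivalence = 0.004963/0.3734 = 0.01329 L.
At equivalence all the acid is converted to NO2-; total volume = 0.01789 + 0.01329 = 0.03118 L, so [NO2-] = 0.004963/0.03118 = 0.1592 M.
Kb = Kw/Ka = 1.0e-14 / 4.5 x 10^-4 = 2.22e-11.
[OH^-] = sqrt(Kb x [NO2-]) = sqrt(2.22e-11 x 0.1592) = 1.88e-6 M.
pOH = 5.73, so pH = 14.00 - 5.73 = 8.27.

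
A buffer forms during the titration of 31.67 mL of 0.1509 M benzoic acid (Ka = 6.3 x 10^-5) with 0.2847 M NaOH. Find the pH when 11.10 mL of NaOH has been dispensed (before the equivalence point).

4.49

Initial n(C6H5COOH) = 0.1509 x 0.03167 = 0.004779 mol.
n(NaOH) added = 0.2847 x 0.01110 = 0.003160 mol, converting that many moles of C6H5COOH to C6H5COO-.
Remaining n(C6H5COOH) = 0.001619 mol; n(C6H5COO-) = 0.003160 mol.
By Henderson-Hasselbalch, pH = pKa + log([A^-]/[HA]) = 4.20 + log(0.003160/0.001619) = 4.20 + (+0.29) = 4.49.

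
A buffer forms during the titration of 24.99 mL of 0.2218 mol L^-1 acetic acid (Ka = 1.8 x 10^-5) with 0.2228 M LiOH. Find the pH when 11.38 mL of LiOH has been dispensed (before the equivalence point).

4.67

Initial n(CH3COOH) = 0.2218 x 0.02499 = 0.005543 mol.
n(LiOH) added = 0.2228 x 0.01138 = 0.002535 mol, converting that many moles of CH3COOH to CH3COO-.
Remaining n(CH3COOH) = 0.003007 mol; n(CH3COO-) = 0.002535 mol.
By Henderson-Hasselbalch, pH = pKa + log([A^-]/[HA]) = 4.74 + log(0.002535/0.003007) = 4.74 + (-0.07) = 4.67.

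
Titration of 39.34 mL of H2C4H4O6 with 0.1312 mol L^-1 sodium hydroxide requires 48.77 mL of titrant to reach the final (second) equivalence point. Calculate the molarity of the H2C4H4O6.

0.0813 M

n(NaOH) = 0.1312 x 0.04877 = 0.006399 mol.
At the final (second) equivalence point, 2 mol OH^- react per mol H2C4H4O6, so n(H2C4H4O6) = 0.006399 / 2 = 0.003199 mol.
[H2C4H4O6] = 0.003199 / 0.03934 L = 0.0813 M.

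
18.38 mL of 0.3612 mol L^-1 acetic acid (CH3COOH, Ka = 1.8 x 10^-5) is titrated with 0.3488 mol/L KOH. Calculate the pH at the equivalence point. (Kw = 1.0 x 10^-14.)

n(CH3COOH) = 0.3612 x 0.01838 = 0.006639 mol; V(KOH) at equivalence = 0.006639/0.3488 = 0.01903 L.
At equivalence all the acid is converted to CH3COO-; total volume = 0.01838 + 0.01903 = 0.03741 L, so [CH3COO-] = 0.006639/0.03741 = 0.1774 M.
Kb = Kw/Ka = 1.0e-14 / 1.8 x 10^-5 = 5.56e-10.
[OH^-] = sqrt(Kb x [CH3COO-]) = sqrt(5.56e-10 x 0.1774) = 9.93e-6 M.
pOH = 5.00, so pH = 14.00 - 5.00 = 9.00.

9.00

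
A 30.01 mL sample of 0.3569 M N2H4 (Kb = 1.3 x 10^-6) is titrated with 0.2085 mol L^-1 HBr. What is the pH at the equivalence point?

4.50

n(N2H4) = 0.3569 x 0.03001 = 0.01071 mol; V(HBr) at equivalence = 0.01071/0.2085 = 0.05137 L.
At equivalence the base is fully converted to N2H5+; total volume = 0.08138 L, so [N2H5+] = 0.01071/0.08138 = 0.1316 M.
Ka(N2H5+) = Kw/Kb = 1.0e-14 / 1.3 x 10^-6 = 7.69e-9.
[H^+] = sqrt(Ka x [N2H5+]) = sqrt(7.69e-9 x 0.1316) = 3.18e-5 M.
pH = -log(3.18e-5) = 4.50.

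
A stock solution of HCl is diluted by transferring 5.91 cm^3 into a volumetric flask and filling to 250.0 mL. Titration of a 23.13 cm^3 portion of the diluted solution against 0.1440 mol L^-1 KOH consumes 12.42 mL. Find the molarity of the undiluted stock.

n(KOH) = 0.1440 x 0.01242 = 0.001788 mol.
n(HCl) in the aliquot = 0.001788 mol.
[diluted HCl] = 0.001788 / 0.02313 = 0.07732 M.
Dilution factor = 250.0/5.910 = 42.30, so [stock] = 0.07732 x 42.30 = 3.27 M.

3.27 M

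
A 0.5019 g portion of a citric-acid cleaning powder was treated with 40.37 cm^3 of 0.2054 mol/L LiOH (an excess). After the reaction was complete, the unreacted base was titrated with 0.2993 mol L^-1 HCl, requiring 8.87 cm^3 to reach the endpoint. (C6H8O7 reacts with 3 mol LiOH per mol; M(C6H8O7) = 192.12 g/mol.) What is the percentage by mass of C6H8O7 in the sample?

71.9%

Total n(LiOH) added = 0.2054 x 0.04037 = 0.008292 mol.
n(HCl) used = 0.2993 x 0.008870 = 0.002655 mol, which equals the excess n(LiOH).
So n(LiOH) consumed by the sample = 0.008292 - 0.002655 = 0.005637 mol.
n(C6H8O7) = 0.005637 / 3 = 0.001879 mol.
mass C6H8O7 = 0.001879 x 192.12 = 0.3610 g, so %C6H8O7 = 0.3610/0.5019 x 100 = 71.9%.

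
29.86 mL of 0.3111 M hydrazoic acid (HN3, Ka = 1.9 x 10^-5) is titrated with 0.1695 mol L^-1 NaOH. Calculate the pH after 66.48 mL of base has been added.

n(acid) = 0.3111 x 0.02986 = 0.009289 mol; n(NaOH) added = 0.1695 x 0.06648 = 0.01127 mol.
Base is in excess by 0.01127 - 0.009289 = 0.001979 mol in a total volume of 0.09634 L.
[OH^-] = 0.001979/0.09634 = 0.02054 M, so pOH = 1.69 and pH = 14.00 - 1.69 = 12.31.

12.31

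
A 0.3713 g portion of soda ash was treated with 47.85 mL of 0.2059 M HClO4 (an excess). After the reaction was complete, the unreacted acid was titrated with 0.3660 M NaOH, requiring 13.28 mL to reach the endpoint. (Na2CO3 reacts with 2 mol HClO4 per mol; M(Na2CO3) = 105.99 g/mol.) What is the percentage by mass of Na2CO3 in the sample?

Total n(HClO4) added = 0.2059 x 0.04785 = 0.009852 mol.
n(NaOH) used = 0.3660 x 0.01328 = 0.004860 mol, which equals the excess n(HClO4).
So n(HClO4) consumed by the sample = 0.009852 - 0.004860 = 0.004992 mol.
n(Na2CO3) = 0.004992 / 2 = 0.002496 mol.
mass Na2CO3 = 0.002496 x 105.99 = 0.2645 g, so %Na2CO3 = 0.2645/0.3713 x 100 = 71.2%.

71.2%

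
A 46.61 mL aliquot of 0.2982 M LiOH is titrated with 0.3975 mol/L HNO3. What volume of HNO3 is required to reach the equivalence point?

35.0 mL

n(LiOH) = 0.2982 mol/L x 0.04661 L = 0.01390 mol.
At equivalence n(HNO3) = n(LiOH) = 0.01390 mol.
V(HNO3) = 0.01390 / 0.3975 = 0.03497 L = 35.0 mL.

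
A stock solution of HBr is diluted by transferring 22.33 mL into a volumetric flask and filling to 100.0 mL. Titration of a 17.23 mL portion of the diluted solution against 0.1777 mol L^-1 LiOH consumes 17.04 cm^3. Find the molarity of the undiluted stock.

0.787 M

n(LiOH) = 0.1777 x 0.01704 = 0.003028 mol.
n(HBr) in the aliquot = 0.003028 mol.
[diluted HBr] = 0.003028 / 0.01723 = 0.1757 M.
Dilution factor = 100.0/22.33 = 4.478, so [stock] = 0.1757 x 4.478 = 0.787 M.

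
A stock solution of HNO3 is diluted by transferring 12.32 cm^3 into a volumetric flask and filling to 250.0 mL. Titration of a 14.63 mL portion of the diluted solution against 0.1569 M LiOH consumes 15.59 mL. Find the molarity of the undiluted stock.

n(LiOH) = 0.1569 x 0.01559 = 0.002446 mol.
n(HNO3) in the aliquot = 0.002446 mol.
[diluted HNO3] = 0.002446 / 0.01463 = 0.1672 M.
Dilution factor = 250.0/12.32 = 20.29, so [stock] = 0.1672 x 20.29 = 3.39 M.

3.39 M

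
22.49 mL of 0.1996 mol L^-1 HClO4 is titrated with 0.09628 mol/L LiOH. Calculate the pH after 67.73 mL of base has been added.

12.35

n(acid) = 0.1996 x 0.02249 = 0.004489 mol; n(LiOH) added = 0.09628 x 0.06773 = 0.006521 mol.
Base is in excess by 0.006521 - 0.004489 = 0.002032 mol in a total volume of 0.09022 L.
[OH^-] = 0.002032/0.09022 = 0.02252 M, so pOH = 1.65 and pH = 14.00 - 1.65 = 12.35.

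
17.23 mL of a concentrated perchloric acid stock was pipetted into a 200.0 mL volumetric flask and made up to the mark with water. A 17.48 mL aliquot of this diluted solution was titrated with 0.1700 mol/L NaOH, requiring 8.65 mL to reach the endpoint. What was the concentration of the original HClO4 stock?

0.976 M

n(NaOH) = 0.1700 x 0.008650 = 0.001471 mol.
n(HClO4) in the aliquot = 0.001471 mol.
[diluted HClO4] = 0.001471 / 0.01748 = 0.08412 M.
Dilution factor = 200.0/17.23 = 11.61, so [stock] = 0.08412 x 11.61 = 0.976 M.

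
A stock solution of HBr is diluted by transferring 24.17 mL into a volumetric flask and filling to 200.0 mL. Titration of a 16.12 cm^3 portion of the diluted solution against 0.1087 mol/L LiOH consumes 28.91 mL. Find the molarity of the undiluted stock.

1.61 M

n(LiOH) = 0.1087 x 0.02891 = 0.003143 mol.
n(HBr) in the aliquot = 0.003143 mol.
[diluted HBr] = 0.003143 / 0.01612 = 0.1949 M.
Dilution factor = 200.0/24.17 = 8.275, so [stock] = 0.1949 x 8.275 = 1.61 M.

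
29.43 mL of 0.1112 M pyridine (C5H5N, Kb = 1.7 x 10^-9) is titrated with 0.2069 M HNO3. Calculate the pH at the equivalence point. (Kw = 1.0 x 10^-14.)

n(C5H5N) = 0.1112 x 0.02943 = 0.003273 mol; V(HNO3) at equivalence = 0.003273/0.2069 = 0.01582 L.
At equivalence the base is fully converted to C5H5NH+; total volume = 0.04525 L, so [C5H5NH+] = 0.003273/0.04525 = 0.07233 M.
Ka(C5H5NH+) = Kw/Kb = 1.0e-14 / 1.7 x 10^-9 = 5.88e-6.
[H^+] = sqrt(Ka x [C5H5NH+]) = sqrt(5.88e-6 x 0.07233) = 0.000652 M.
pH = -log(0.000652) = 3.19.

3.19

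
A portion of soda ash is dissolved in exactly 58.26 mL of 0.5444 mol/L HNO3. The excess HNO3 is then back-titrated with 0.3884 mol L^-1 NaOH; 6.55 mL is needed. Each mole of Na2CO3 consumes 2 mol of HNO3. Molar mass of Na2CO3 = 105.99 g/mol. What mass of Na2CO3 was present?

1.55 g

Total n(HNO3) added = 0.5444 x 0.05826 = 0.03172 mol.
n(NaOH) used = 0.3884 x 0.006550 = 0.002544 mol, which equals the excess n(HNO3).
So n(HNO3) consumed by the sample = 0.03172 - 0.002544 = 0.02917 mol.
n(Na2CO3) = 0.02917 / 2 = 0.01459 mol.
mass = 0.01459 mol x 105.99 g/mol = 1.55 g.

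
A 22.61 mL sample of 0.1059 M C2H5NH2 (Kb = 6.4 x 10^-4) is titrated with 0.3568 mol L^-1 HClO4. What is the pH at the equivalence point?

n(C2H5NH2) = 0.1059 x 0.02261 = 0.002394 mol; V(HClO4) at equivalence = 0.002394/0.3568 = 0.006711 L.
At equivalence the base is fully converted to C2H5NH3+; total volume = 0.02932 L, so [C2H5NH3+] = 0.002394/0.02932 = 0.08166 M.
Ka(C2H5NH3+) = Kw/Kb = 1.0e-14 / 6.4 x 10^-4 = 1.56e-11.
[H^+] = sqrt(Ka x [C2H5NH3+]) = sqrt(1.56e-11 x 0.08166) = 1.13e-6 M.
pH = -log(1.13e-6) = 5.95.

5.95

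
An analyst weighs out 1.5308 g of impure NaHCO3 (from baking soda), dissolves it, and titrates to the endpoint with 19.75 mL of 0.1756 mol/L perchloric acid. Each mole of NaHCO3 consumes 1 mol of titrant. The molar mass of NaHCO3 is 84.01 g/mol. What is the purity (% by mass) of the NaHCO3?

n(HClO4) = 0.1756 x 0.01975 = 0.003468 mol.
n(NaHCO3) = 0.003468 / 1 = 0.003468 mol.
mass of NaHCO3 = 0.003468 x 84.01 = 0.2914 g.
% purity = 0.2914 / 1.5308 x 100 = 19.0%.

19.0%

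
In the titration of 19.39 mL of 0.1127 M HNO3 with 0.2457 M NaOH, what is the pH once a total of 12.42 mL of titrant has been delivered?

12.44

n(acid) = 0.1127 x 0.01939 = 0.002185 mol; n(NaOH) added = 0.2457 x 0.01242 = 0.003052 mol.
Base is in excess by 0.003052 - 0.002185 = 0.0008663 mol in a total volume of 0.03181 L.
[OH^-] = 0.0008663/0.03181 = 0.02723 M, so pOH = 1.56 and pH = 14.00 - 1.56 = 12.44.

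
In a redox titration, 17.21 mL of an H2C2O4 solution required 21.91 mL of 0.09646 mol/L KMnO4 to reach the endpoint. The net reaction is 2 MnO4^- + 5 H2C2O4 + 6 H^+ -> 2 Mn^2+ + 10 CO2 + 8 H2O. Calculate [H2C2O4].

0.307 M

n(KMnO4) = 0.09646 x 0.02191 = 0.002113 mol.
From the balanced equation, 2 mol KMnO4 reacts with 5 mol H2C2O4, so n(H2C2O4) = 0.002113 x 5/2 = 0.005284 mol.
[H2C2O4] = 0.005284 / 0.01721 L = 0.307 M.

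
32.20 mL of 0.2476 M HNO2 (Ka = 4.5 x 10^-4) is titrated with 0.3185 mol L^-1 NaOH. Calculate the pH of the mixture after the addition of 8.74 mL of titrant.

Initial n(HNO2) = 0.2476 x 0.03220 = 0.007973 mol.
n(NaOH) added = 0.3185 x 0.008740 = 0.002784 mol, converting that many moles of HNO2 to NO2-.
Remaining n(HNO2) = 0.005189 mol; n(NO2-) = 0.002784 mol.
By Henderson-Hasselbalch, pH = pKa + log([A^-]/[HA]) = 3.35 + log(0.002784/0.005189) = 3.35 + (-0.27) = 3.08.

3.08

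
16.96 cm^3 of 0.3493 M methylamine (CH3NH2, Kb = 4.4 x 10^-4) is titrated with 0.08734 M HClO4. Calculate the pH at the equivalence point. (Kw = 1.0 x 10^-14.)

n(CH3NH2) = 0.3493 x 0.01696 = 0.005924 mol; V(HClO4) at equivalence = 0.005924/0.08734 = 0.06783 L.
At equivalence the base is fully converted to CH3NH3+; total volume = 0.08479 L, so [CH3NH3+] = 0.005924/0.08479 = 0.06987 M.
Ka(CH3NH3+) = Kw/Kb = 1.0e-14 / 4.4 x 10^-4 = 2.27e-11.
[H^+] = sqrt(Ka x [CH3NH3+]) = sqrt(2.27e-11 x 0.06987) = 1.26e-6 M.
pH = -log(1.26e-6) = 5.90.

5.90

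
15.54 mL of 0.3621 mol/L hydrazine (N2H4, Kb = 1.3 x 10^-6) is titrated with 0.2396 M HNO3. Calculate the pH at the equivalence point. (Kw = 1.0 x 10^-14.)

4.48

n(N2H4) = 0.3621 x 0.01554 = 0.005627 mol; V(HNO3) at equivalence = 0.005627/0.2396 = 0.02349 L.
At equivalence the base is fully converted to N2H5+; total volume = 0.03903 L, so [N2H5+] = 0.005627/0.03903 = 0.1442 M.
Ka(N2H5+) = Kw/Kb = 1.0e-14 / 1.3 x 10^-6 = 7.69e-9.
[H^+] = sqrt(Ka x [N2H5+]) = sqrt(7.69e-9 x 0.1442) = 3.33e-5 M.
pH = -log(3.33e-5) = 4.48.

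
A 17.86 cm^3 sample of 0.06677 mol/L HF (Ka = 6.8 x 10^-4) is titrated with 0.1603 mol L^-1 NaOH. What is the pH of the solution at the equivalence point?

7.92

n(HF) = 0.06677 x 0.01786 = 0.001193 mol; V(NaOH) at equivalence = 0.001193/0.1603 = 0.007439 L.
At equivalence all the acid is converted to F-; total volume = 0.01786 + 0.007439 = 0.02530 L, so [F-] = 0.001193/0.02530 = 0.04714 M.
Kb = Kw/Ka = 1.0e-14 / 6.8 x 10^-4 = 1.47e-11.
[OH^-] = sqrt(Kb x [F-]) = sqrt(1.47e-11 x 0.04714) = 8.33e-7 M.
pOH = 6.08, so pH = 14.00 - 6.08 = 7.92.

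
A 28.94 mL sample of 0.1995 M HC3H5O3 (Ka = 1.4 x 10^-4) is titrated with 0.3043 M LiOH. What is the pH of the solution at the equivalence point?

n(HC3H5O3) = 0.1995 x 0.02894 = 0.005774 mol; V(LiOH) at equivalence = 0.005774/0.3043 = 0.01897 L.
At equivalence all the acid is converted to C3H5O3-; total volume = 0.02894 + 0.01897 = 0.04791 L, so [C3H5O3-] = 0.005774/0.04791 = 0.1205 M.
Kb = Kw/Ka = 1.0e-14 / 1.4 x 10^-4 = 7.14e-11.
[OH^-] = sqrt(Kb x [C3H5O3-]) = sqrt(7.14e-11 x 0.1205) = 2.93e-6 M.
pOH = 5.53, so pH = 14.00 - 5.53 = 8.47.

8.47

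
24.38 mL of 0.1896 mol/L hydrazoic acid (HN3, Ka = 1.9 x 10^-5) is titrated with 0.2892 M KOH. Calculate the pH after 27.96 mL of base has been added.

n(acid) = 0.1896 x 0.02438 = 0.004622 mol; n(KOH) added = 0.2892 x 0.02796 = 0.008086 mol.
Base is in excess by 0.008086 - 0.004622 = 0.003464 mol in a total volume of 0.05234 L.
[OH^-] = 0.003464/0.05234 = 0.06617 M, so pOH = 1.18 and pH = 14.00 - 1.18 = 12.82.

12.82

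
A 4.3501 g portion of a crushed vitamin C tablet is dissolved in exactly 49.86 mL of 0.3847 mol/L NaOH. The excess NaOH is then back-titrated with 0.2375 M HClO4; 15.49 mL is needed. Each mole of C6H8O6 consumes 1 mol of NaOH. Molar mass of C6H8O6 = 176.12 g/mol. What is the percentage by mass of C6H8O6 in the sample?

62.8%

Total n(NaOH) added = 0.3847 x 0.04986 = 0.01918 mol.
n(HClO4) used = 0.2375 x 0.01549 = 0.003679 mol, which equals the excess n(NaOH).
So n(NaOH) consumed by the sample = 0.01918 - 0.003679 = 0.01550 mol.
n(C6H8O6) = 0.01550 / 1 = 0.01550 mol.
mass C6H8O6 = 0.01550 x 176.12 = 2.730 g, so %C6H8O6 = 2.730/4.3501 x 100 = 62.8%.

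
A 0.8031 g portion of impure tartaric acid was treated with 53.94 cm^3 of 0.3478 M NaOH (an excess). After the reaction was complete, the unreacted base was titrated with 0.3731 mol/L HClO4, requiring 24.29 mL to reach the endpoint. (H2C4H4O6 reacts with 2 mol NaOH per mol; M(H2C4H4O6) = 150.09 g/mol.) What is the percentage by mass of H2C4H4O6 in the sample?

90.6%

Total n(NaOH) added = 0.3478 x 0.05394 = 0.01876 mol.
n(HClO4) used = 0.3731 x 0.02429 = 0.009063 mol, which equals the excess n(NaOH).
So n(NaOH) consumed by the sample = 0.01876 - 0.009063 = 0.009698 mol.
n(H2C4H4O6) = 0.009698 / 2 = 0.004849 mol.
mass H2C4H4O6 = 0.004849 x 150.09 = 0.7278 g, so %H2C4H4O6 = 0.7278/0.8031 x 100 = 90.6%.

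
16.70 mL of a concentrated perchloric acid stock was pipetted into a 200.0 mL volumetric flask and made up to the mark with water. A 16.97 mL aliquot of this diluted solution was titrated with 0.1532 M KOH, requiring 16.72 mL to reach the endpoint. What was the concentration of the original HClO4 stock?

n(KOH) = 0.1532 x 0.01672 = 0.002562 mol.
n(HClO4) in the aliquot = 0.002562 mol.
[diluted HClO4] = 0.002562 / 0.01697 = 0.1509 M.
Dilution factor = 200.0/16.70 = 11.98, so [stock] = 0.1509 x 11.98 = 1.81 M.

1.81 M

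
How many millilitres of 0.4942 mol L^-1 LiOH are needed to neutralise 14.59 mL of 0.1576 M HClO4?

4.65 mL

n(HClO4) = 0.1576 mol/L x 0.01459 L = 0.002299 mol.
At equivalence n(LiOH) = n(HClO4) = 0.002299 mol.
V(LiOH) = 0.002299 / 0.4942 = 0.004653 L = 4.65 mL.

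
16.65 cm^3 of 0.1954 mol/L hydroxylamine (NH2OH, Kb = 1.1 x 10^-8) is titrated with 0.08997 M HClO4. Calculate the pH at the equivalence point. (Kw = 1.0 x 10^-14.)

3.63

n(NH2OH) = 0.1954 x 0.01665 = 0.003253 mol; V(HClO4) at equivalence = 0.003253/0.08997 = 0.03616 L.
At equivalence the base is fully converted to NH3OH+; total volume = 0.05281 L, so [NH3OH+] = 0.003253/0.05281 = 0.06160 M.
Ka(NH3OH+) = Kw/Kb = 1.0e-14 / 1.1 x 10^-8 = 9.09e-7.
[H^+] = sqrt(Ka x [NH3OH+]) = sqrt(9.09e-7 x 0.06160) = 0.000237 M.
pH = -log(0.000237) = 3.63.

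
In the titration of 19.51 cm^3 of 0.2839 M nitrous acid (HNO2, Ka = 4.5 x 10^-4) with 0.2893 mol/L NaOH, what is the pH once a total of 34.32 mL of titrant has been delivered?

n(acid) = 0.2839 x 0.01951 = 0.005539 mol; n(NaOH) added = 0.2893 x 0.03432 = 0.009929 mol.
Base is in excess by 0.009929 - 0.005539 = 0.004390 mol in a total volume of 0.05383 L.
[OH^-] = 0.004390/0.05383 = 0.08155 M, so pOH = 1.09 and pH = 14.00 - 1.09 = 12.91.

12.91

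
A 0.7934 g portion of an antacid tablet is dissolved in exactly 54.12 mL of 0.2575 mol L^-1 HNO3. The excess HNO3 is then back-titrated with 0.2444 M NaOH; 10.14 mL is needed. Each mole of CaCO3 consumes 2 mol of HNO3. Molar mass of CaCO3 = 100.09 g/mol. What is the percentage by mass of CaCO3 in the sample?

Total n(HNO3) added = 0.2575 x 0.05412 = 0.01394 mol.
n(NaOH) used = 0.2444 x 0.01014 = 0.002478 mol, which equals the excess n(HNO3).
So n(HNO3) consumed by the sample = 0.01394 - 0.002478 = 0.01146 mol.
n(CaCO3) = 0.01146 / 2 = 0.005729 mol.
mass CaCO3 = 0.005729 x 100.09 = 0.5734 g, so %CaCO3 = 0.5734/0.7934 x 100 = 72.3%.

72.3%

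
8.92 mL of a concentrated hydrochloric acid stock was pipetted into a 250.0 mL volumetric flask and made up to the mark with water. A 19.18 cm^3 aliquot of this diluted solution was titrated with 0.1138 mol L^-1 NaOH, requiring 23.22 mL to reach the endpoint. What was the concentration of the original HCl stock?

3.86 M

n(NaOH) = 0.1138 x 0.02322 = 0.002642 mol.
n(HCl) in the aliquot = 0.002642 mol.
[diluted HCl] = 0.002642 / 0.01918 = 0.1378 M.
Dilution factor = 250.0/8.920 = 28.03, so [stock] = 0.1378 x 28.03 = 3.86 M.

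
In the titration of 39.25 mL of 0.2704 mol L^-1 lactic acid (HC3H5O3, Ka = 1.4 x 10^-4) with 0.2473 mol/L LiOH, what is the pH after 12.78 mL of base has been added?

Initial n(HC3H5O3) = 0.2704 x 0.03925 = 0.01061 mol.
n(LiOH) added = 0.2473 x 0.01278 = 0.003160 mol, converting that many moles of HC3H5O3 to C3H5O3-.
Remaining n(HC3H5O3) = 0.007453 mol; n(C3H5O3-) = 0.003160 mol.
By Henderson-Hasselbalch, pH = pKa + log([A^-]/[HA]) = 3.85 + log(0.003160/0.007453) = 3.85 + (-0.37) = 3.48.

3.48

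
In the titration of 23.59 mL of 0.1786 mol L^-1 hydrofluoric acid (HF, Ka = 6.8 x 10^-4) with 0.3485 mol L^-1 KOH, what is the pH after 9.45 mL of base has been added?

Initial n(HF) = 0.1786 x 0.02359 = 0.004213 mol.
n(KOH) added = 0.3485 x 0.009450 = 0.003293 mol, converting that many moles of HF to F-.
Remaining n(HF) = 0.0009198 mol; n(F-) = 0.003293 mol.
By Henderson-Hasselbalch, pH = pKa + log([A^-]/[HA]) = 3.17 + log(0.003293/0.0009198) = 3.17 + (+0.55) = 3.72.

3.72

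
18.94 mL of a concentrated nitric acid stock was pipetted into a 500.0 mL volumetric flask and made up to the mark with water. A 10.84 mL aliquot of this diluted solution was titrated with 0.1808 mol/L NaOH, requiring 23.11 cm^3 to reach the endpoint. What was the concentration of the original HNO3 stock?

10.2 M

n(NaOH) = 0.1808 x 0.02311 = 0.004178 mol.
n(HNO3) in the aliquot = 0.004178 mol.
[diluted HNO3] = 0.004178 / 0.01084 = 0.3855 M.
Dilution factor = 500.0/18.94 = 26.40, so [stock] = 0.3855 x 26.40 = 10.2 M.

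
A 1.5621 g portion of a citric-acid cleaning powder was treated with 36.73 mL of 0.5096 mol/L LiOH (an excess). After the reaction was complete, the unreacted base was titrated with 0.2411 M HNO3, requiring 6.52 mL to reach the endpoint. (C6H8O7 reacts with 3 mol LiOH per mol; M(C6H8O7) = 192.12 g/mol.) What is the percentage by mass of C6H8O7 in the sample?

70.3%

Total n(LiOH) added = 0.5096 x 0.03673 = 0.01872 mol.
n(HNO3) used = 0.2411 x 0.006520 = 0.001572 mol, which equals the excess n(LiOH).
So n(LiOH) consumed by the sample = 0.01872 - 0.001572 = 0.01715 mol.
n(C6H8O7) = 0.01715 / 3 = 0.005715 mol.
mass C6H8O7 = 0.005715 x 192.12 = 1.098 g, so %C6H8O7 = 1.098/1.5621 x 100 = 70.3%.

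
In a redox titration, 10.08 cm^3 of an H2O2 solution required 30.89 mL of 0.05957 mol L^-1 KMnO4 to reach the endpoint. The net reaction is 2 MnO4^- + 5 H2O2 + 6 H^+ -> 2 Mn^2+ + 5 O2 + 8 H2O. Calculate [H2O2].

0.456 M

n(KMnO4) = 0.05957 x 0.03089 = 0.001840 mol.
From the balanced equation, 2 mol KMnO4 reacts with 5 mol H2O2, so n(H2O2) = 0.001840 x 5/2 = 0.004600 mol.
[H2O2] = 0.004600 / 0.01008 L = 0.456 M.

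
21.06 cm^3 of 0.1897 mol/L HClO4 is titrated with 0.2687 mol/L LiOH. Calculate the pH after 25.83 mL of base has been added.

n(acid) = 0.1897 x 0.02106 = 0.003995 mol; n(LiOH) added = 0.2687 x 0.02583 = 0.006941 mol.
Base is in excess by 0.006941 - 0.003995 = 0.002945 mol in a total volume of 0.04689 L.
[OH^-] = 0.002945/0.04689 = 0.06282 M, so pOH = 1.20 and pH = 14.00 - 1.20 = 12.80.

12.80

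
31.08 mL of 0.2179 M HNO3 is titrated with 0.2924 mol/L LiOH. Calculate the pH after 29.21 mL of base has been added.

n(acid) = 0.2179 x 0.03108 = 0.006772 mol; n(LiOH) added = 0.2924 x 0.02921 = 0.008541 mol.
Base is in excess by 0.008541 - 0.006772 = 0.001769 mol in a total volume of 0.06029 L.
[OH^-] = 0.001769/0.06029 = 0.02934 M, so pOH = 1.53 and pH = 14.00 - 1.53 = 12.47.

12.47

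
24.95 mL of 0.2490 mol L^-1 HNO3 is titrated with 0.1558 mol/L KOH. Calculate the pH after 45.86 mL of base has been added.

n(acid) = 0.2490 x 0.02495 = 0.006213 mol; n(KOH) added = 0.1558 x 0.04586 = 0.007145 mol.
Base is in excess by 0.007145 - 0.006213 = 0.0009324 mol in a total volume of 0.07081 L.
[OH^-] = 0.0009324/0.07081 = 0.01317 M, so pOH = 1.88 and pH = 14.00 - 1.88 = 12.12.

12.12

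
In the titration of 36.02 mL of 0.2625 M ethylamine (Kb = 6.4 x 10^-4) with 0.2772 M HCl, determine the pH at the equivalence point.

5.84

n(C2H5NH2) = 0.2625 x 0.03602 = 0.009455 mol; V(HCl) at equivalence = 0.009455/0.2772 = 0.03411 L.
At equivalence the base is fully converted to C2H5NH3+; total volume = 0.07013 L, so [C2H5NH3+] = 0.009455/0.07013 = 0.1348 M.
Ka(C2H5NH3+) = Kw/Kb = 1.0e-14 / 6.4 x 10^-4 = 1.56e-11.
[H^+] = sqrt(Ka x [C2H5NH3+]) = sqrt(1.56e-11 x 0.1348) = 1.45e-6 M.
pH = -log(1.45e-6) = 5.84.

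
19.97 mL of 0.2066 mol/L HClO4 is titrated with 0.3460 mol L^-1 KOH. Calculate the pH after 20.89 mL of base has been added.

n(acid) = 0.2066 x 0.01997 = 0.004126 mol; n(KOH) added = 0.3460 x 0.02089 = 0.007228 mol.
Base is in excess by 0.007228 - 0.004126 = 0.003102 mol in a total volume of 0.04086 L.
[OH^-] = 0.003102/0.04086 = 0.07592 M, so pOH = 1.12 and pH = 14.00 - 1.12 = 12.88.

12.88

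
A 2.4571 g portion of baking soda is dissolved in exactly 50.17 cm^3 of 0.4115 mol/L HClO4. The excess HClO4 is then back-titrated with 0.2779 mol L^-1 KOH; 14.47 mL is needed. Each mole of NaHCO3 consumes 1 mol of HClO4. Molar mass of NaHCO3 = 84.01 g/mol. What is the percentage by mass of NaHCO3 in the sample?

56.8%

Total n(HClO4) added = 0.4115 x 0.05017 = 0.02064 mol.
n(KOH) used = 0.2779 x 0.01447 = 0.004021 mol, which equals the excess n(HClO4).
So n(HClO4) consumed by the sample = 0.02064 - 0.004021 = 0.01662 mol.
n(NaHCO3) = 0.01662 / 1 = 0.01662 mol.
mass NaHCO3 = 0.01662 x 84.01 = 1.397 g, so %NaHCO3 = 1.397/2.4571 x 100 = 56.8%.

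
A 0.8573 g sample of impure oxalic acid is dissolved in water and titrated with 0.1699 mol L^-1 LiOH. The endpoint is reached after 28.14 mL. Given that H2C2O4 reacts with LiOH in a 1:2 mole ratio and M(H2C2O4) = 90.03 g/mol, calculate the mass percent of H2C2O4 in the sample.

25.1%

n(LiOH) = 0.1699 x 0.02814 = 0.004781 mol.
n(H2C2O4) = 0.004781 / 2 = 0.002390 mol.
mass of H2C2O4 = 0.002390 x 90.03 = 0.2152 g.
% purity = 0.2152 / 0.8573 x 100 = 25.1%.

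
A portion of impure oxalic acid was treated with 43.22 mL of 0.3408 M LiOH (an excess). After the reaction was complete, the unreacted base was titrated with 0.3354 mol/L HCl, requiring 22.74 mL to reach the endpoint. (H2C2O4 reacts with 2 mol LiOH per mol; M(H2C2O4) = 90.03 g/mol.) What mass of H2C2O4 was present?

0.320 g

Total n(LiOH) added = 0.3408 x 0.04322 = 0.01473 mol.
n(HCl) used = 0.3354 x 0.02274 = 0.007627 mol, which equals the excess n(LiOH).
So n(LiOH) consumed by the sample = 0.01473 - 0.007627 = 0.007102 mol.
n(H2C2O4) = 0.007102 / 2 = 0.003551 mol.
mass = 0.003551 mol x 90.03 g/mol = 0.320 g.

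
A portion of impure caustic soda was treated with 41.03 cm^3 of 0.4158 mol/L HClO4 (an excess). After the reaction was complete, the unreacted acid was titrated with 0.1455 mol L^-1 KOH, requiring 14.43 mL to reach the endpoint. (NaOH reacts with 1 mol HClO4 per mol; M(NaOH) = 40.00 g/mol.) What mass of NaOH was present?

Total n(HClO4) added = 0.4158 x 0.04103 = 0.01706 mol.
n(KOH) used = 0.1455 x 0.01443 = 0.002100 mol, which equals the excess n(HClO4).
So n(HClO4) consumed by the sample = 0.01706 - 0.002100 = 0.01496 mol.
n(NaOH) = 0.01496 / 1 = 0.01496 mol.
mass = 0.01496 mol x 40.00 g/mol = 0.598 g.

0.598 g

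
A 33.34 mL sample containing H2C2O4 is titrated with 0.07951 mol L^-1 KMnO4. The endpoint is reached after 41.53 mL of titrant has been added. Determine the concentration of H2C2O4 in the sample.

0.248 M

n(KMnO4) = 0.07951 x 0.04153 = 0.003302 mol.
From the balanced equation, 2 mol KMnO4 reacts with 5 mol H2C2O4, so n(H2C2O4) = 0.003302 x 5/2 = 0.008255 mol.
[H2C2O4] = 0.008255 / 0.03334 L = 0.248 M.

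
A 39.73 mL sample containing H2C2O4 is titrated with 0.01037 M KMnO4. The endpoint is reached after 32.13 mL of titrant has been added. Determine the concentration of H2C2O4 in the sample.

0.0210 M

n(KMnO4) = 0.01037 x 0.03213 = 0.0003332 mol.
From the balanced equation, 2 mol KMnO4 reacts with 5 mol H2C2O4, so n(H2C2O4) = 0.0003332 x 5/2 = 0.0008330 mol.
[H2C2O4] = 0.0008330 / 0.03973 L = 0.0210 M.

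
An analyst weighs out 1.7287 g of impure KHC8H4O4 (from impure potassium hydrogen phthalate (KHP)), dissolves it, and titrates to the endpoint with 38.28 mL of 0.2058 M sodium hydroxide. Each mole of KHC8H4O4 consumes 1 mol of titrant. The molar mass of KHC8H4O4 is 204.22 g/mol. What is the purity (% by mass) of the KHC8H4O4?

n(NaOH) = 0.2058 x 0.03828 = 0.007878 mol.
n(KHC8H4O4) = 0.007878 / 1 = 0.007878 mol.
mass of KHC8H4O4 = 0.007878 x 204.22 = 1.609 g.
% purity = 1.609 / 1.7287 x 100 = 93.1%.

93.1%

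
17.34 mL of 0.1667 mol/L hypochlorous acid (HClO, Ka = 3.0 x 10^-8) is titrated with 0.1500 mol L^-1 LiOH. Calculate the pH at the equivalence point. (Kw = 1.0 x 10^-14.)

n(HClO) = 0.1667 x 0.01734 = 0.002891 mol; V(LiOH) at equivalence = 0.002891/0.1500 = 0.01927 L.
At equivalence all the acid is converted to ClO-; total volume = 0.01734 + 0.01927 = 0.03661 L, so [ClO-] = 0.002891/0.03661 = 0.07895 M.
Kb = Kw/Ka = 1.0e-14 / 3.0 x 10^-8 = 3.33e-7.
[OH^-] = sqrt(Kb x [ClO-]) = sqrt(3.33e-7 x 0.07895) = 0.000162 M.
pOH = 3.79, so pH = 14.00 - 3.79 = 10.21.

10.21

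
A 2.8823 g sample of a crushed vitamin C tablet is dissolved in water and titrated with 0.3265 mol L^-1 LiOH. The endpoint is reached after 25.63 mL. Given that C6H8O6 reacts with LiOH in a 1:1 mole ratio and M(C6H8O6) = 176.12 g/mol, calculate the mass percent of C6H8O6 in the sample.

n(LiOH) = 0.3265 x 0.02563 = 0.008368 mol.
n(C6H8O6) = 0.008368 / 1 = 0.008368 mol.
mass of C6H8O6 = 0.008368 x 176.12 = 1.474 g.
% purity = 1.474 / 2.8823 x 100 = 51.1%.

51.1%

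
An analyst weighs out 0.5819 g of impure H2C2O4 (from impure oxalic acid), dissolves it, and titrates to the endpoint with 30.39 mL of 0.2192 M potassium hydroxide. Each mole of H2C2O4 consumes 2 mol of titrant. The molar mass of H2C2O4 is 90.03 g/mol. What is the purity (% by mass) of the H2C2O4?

51.5%

n(KOH) = 0.2192 x 0.03039 = 0.006661 mol.
n(H2C2O4) = 0.006661 / 2 = 0.003331 mol.
mass of H2C2O4 = 0.003331 x 90.03 = 0.2999 g.
% purity = 0.2999 / 0.5819 x 100 = 51.5%.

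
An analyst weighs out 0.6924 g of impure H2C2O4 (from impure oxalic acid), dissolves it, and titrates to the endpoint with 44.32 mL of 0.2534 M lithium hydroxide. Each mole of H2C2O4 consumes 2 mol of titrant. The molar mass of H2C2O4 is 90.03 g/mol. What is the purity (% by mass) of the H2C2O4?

n(LiOH) = 0.2534 x 0.04432 = 0.01123 mol.
n(H2C2O4) = 0.01123 / 2 = 0.005615 mol.
mass of H2C2O4 = 0.005615 x 90.03 = 0.5055 g.
% purity = 0.5055 / 0.6924 x 100 = 73.0%.

73.0%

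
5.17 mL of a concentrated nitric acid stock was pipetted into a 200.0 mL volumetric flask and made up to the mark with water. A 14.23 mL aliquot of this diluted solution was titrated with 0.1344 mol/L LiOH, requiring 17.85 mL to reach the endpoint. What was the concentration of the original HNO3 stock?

n(LiOH) = 0.1344 x 0.01785 = 0.002399 mol.
n(HNO3) in the aliquot = 0.002399 mol.
[diluted HNO3] = 0.002399 / 0.01423 = 0.1686 M.
Dilution factor = 200.0/5.170 = 38.68, so [stock] = 0.1686 x 38.68 = 6.52 M.

6.52 M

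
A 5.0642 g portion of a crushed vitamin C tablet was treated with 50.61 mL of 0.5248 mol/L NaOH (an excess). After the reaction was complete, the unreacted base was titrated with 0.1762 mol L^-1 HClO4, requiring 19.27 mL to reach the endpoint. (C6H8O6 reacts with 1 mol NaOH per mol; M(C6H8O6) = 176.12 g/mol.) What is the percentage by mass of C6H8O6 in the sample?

Total n(NaOH) added = 0.5248 x 0.05061 = 0.02656 mol.
n(HClO4) used = 0.1762 x 0.01927 = 0.003395 mol, which equals the excess n(NaOH).
So n(NaOH) consumed by the sample = 0.02656 - 0.003395 = 0.02316 mol.
n(C6H8O6) = 0.02316 / 1 = 0.02316 mol.
mass C6H8O6 = 0.02316 x 176.12 = 4.080 g, so %C6H8O6 = 4.080/5.0642 x 100 = 80.6%.

80.6%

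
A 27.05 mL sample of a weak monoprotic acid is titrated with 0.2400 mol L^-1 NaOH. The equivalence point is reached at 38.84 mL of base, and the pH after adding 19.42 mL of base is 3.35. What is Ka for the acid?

4.5 x 10^-4

19.42 mL is half of the equivalence volume, so this is the half-equivalence point where [HA] = [A^-].
At half-equivalence pH = pKa, so pKa = 3.35.
Ka = 10^(-3.35) = 4.5 x 10^-4.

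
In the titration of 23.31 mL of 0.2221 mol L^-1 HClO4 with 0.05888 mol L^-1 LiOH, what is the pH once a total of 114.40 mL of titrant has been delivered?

12.05

n(acid) = 0.2221 x 0.02331 = 0.005177 mol; n(LiOH) added = 0.05888 x 0.1144 = 0.006736 mol.
Base is in excess by 0.006736 - 0.005177 = 0.001559 mol in a total volume of 0.1377 L.
[OH^-] = 0.001559/0.1377 = 0.01132 M, so pOH = 1.95 and pH = 14.00 - 1.95 = 12.05.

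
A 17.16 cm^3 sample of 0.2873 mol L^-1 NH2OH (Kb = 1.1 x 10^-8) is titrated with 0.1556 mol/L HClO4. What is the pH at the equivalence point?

n(NH2OH) = 0.2873 x 0.01716 = 0.004930 mol; V(HClO4) at equivalence = 0.004930/0.1556 = 0.03168 L.
At equivalence the base is fully converted to NH3OH+; total volume = 0.04884 L, so [NH3OH+] = 0.004930/0.04884 = 0.1009 M.
Ka(NH3OH+) = Kw/Kb = 1.0e-14 / 1.1 x 10^-8 = 9.09e-7.
[H^+] = sqrt(Ka x [NH3OH+]) = sqrt(9.09e-7 x 0.1009) = 0.000303 M.
pH = -log(0.000303) = 3.52.

3.52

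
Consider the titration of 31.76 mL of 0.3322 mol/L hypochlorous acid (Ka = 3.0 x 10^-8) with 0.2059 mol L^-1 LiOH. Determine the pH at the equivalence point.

n(HClO) = 0.3322 x 0.03176 = 0.01055 mol; V(LiOH) at equivalence = 0.01055/0.2059 = 0.05124 L.
At equivalence all the acid is converted to ClO-; total volume = 0.03176 + 0.05124 = 0.08300 L, so [ClO-] = 0.01055/0.08300 = 0.1271 M.
Kb = Kw/Ka = 1.0e-14 / 3.0 x 10^-8 = 3.33e-7.
[OH^-] = sqrt(Kb x [ClO-]) = sqrt(3.33e-7 x 0.1271) = 0.000206 M.
pOH = 3.69, so pH = 14.00 - 3.69 = 10.31.

10.31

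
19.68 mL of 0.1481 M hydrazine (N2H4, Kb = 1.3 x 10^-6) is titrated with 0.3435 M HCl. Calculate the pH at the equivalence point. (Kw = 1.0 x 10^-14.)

n(N2H4) = 0.1481 x 0.01968 = 0.002915 mol; V(HCl) at equivalence = 0.002915/0.3435 = 0.008485 L.
At equivalence the base is fully converted to N2H5+; total volume = 0.02817 L, so [N2H5+] = 0.002915/0.02817 = 0.1035 M.
Ka(N2H5+) = Kw/Kb = 1.0e-14 / 1.3 x 10^-6 = 7.69e-9.
[H^+] = sqrt(Ka x [N2H5+]) = sqrt(7.69e-9 x 0.1035) = 2.82e-5 M.
pH = -log(2.82e-5) = 4.55.

4.55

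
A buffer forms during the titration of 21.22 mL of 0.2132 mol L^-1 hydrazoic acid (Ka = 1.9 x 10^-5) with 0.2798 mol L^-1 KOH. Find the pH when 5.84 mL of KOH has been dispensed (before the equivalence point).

4.47

Initial n(HN3) = 0.2132 x 0.02122 = 0.004524 mol.
n(KOH) added = 0.2798 x 0.005840 = 0.001634 mol, converting that many moles of HN3 to N3-.
Remaining n(HN3) = 0.002890 mol; n(N3-) = 0.001634 mol.
By Henderson-Hasselbalch, pH = pKa + log([A^-]/[HA]) = 4.72 + log(0.001634/0.002890) = 4.72 + (-0.25) = 4.47.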